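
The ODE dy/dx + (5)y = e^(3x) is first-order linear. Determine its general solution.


P(x) = 5 ⇒ μ = e^(5x).
(μ y)' = e^(8x) ⇒ μ y = e^(8x)/8 + C.
Divide by μ: y = (1/8)e^(3x) + Ce^(-5x).


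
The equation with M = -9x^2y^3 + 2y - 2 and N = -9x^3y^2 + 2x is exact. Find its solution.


Check exactness: ∂M/∂y = -27x^2y^2 + 2 and ∂N/∂x = -27x^2y^2 + 2; equal, so the equation is exact.
Integrate M with respect to x (treating y as constant): ∫M dx = -3x^3y^3 + 2xy - 2x + h(y).
Differentiate w.r.t. y and set equal to N: all terms match, so h'(y) = 0 and h is a constant absorbed into C.
General solution: -3x^3y^3 + 2xy - 2x = C.


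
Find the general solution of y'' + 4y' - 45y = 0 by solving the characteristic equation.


Characteristic equation: r² + 4r - 45 = 0.
Factor: (r - 5)(r + 9) = 0 ⇒ r = 5, -9 (distinct real).
General solution: y = C₁e^(5x) + C₂e^(-9x).


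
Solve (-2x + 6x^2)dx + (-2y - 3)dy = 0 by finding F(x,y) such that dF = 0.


Check exactness: ∂M/∂y = 0 and ∂N/∂x = 0; equal, so the equation is exact.
Integrate M with respect to x (treating y as constant): ∫M dx = -x^2 + 2x^3 + h(y).
Differentiate w.r.t. y and set equal to N: the x-dependent terms already match, leaving h'(y) = -2y - 3. Integrate: h(y) = -y^2 - 3y.
So F(x,y) = -y^2 - x^2 - 3y + 2x^3.
General solution: -y^2 - x^2 - 3y + 2x^3 = C.


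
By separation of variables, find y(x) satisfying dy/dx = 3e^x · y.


Separate variables: dy/y = 3e^x dx.
Integrate: ln|y| = 3e^x + C₀.
Exponentiate: y = Ce^(3e^x).


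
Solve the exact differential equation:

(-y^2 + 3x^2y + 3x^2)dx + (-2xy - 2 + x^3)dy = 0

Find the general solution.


Check exactness: ∂M/∂y = -2y + 3x^2 and ∂N/∂x = -2y + 3x^2; equal, so the equation is exact.
Integrate M with respect to x (treating y as constant): ∫M dx = -xy^2 + x^3y + x^3 + h(y).
Differentiate w.r.t. y and set equal to N: the x-dependent terms already match, leaving h'(y) = -2. Integrate: h(y) = -2y.
So F(x,y) = -xy^2 - 2y + x^3y + x^3.
General solution: -xy^2 - 2y + x^3y + x^3 = C.


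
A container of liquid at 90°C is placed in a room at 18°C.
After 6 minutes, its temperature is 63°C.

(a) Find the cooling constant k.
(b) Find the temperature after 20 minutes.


Newton's law: T(t) = T_a + (T₀ - T_a)e^(-kt).
(a) Use T(6) = 63: (63 - 18)/(90 - 18) = e^(-k·6), so k = -ln(0.625)/6 ≈ 0.0783.
(b) Apply k to t = 20: T(20) = 18 + (72)e^(-1.567) ≈ 33.0°C.


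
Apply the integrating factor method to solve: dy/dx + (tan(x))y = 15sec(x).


P(x) = tan(x) ⇒ μ = e^(∫tan(x)dx) = sec(x).
(sec(x) y)' = 15sec²(x) ⇒ sec(x) y = 15tan(x) + C.
Multiply by cos(x): y = 15sin(x) + C·cos(x).


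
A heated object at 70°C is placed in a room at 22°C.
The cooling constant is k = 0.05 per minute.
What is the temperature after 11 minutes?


Newton's law: dT/dt = -k(T - T_a) has solution T(t) = T_a + (T₀ - T_a)e^(-kt).
Plug in T_a = 22, T₀ = 70, k = 0.05, t = 11: T(11) = 22 + (48)e^(-0.55) ≈ 49.7°C.


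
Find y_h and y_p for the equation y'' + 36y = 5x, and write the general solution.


Homogeneous: r² + 36 = 0 ⇒ r = ±6i, y_h = C₁cos(6x) + C₂sin(6x).
Polynomial forcing; try y_p = Ax + B. Then y_p'' + 36 y_p = 36(Ax + B) = 5x, so B = 0 and A = 5/36.
General solution: y = C₁cos(6x) + C₂sin(6x) + (5/36)x.


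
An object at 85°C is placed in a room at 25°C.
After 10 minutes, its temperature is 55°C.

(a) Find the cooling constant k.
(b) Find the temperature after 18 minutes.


Newton's law: T(t) = T_a + (T₀ - T_a)e^(-kt).
(a) Use T(10) = 55: (55 - 25)/(85 - 25) = e^(-k·10), so k = -ln(0.500)/10 ≈ 0.0693.
(b) Apply k to t = 18: T(18) = 25 + (60)e^(-1.248) ≈ 42.2°C.


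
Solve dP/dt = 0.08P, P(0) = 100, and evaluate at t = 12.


The ODE dP/dt = 0.08P has solution P(t) = P(0)e^(0.08t).
Substitute P(0) = 100 and t = 12: P(12) = 100 e^(0.96) ≈ 261.


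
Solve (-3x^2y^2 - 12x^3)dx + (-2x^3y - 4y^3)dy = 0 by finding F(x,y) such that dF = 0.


Check exactness: ∂M/∂y = -6x^2y and ∂N/∂x = -6x^2y; equal, so the equation is exact.
Integrate M with respect to x (treating y as constant): ∫M dx = -x^3y^2 - 3x^4 + h(y).
Differentiate w.r.t. y and set equal to N: the x-dependent terms already match, leaving h'(y) = -4y^3. Integrate: h(y) = -y^4.
So F(x,y) = -x^3y^2 - y^4 - 3x^4.
General solution: -x^3y^2 - y^4 - 3x^4 = C.


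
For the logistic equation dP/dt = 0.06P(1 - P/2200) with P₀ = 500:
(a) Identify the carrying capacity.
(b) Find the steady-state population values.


Logistic ODE dP/dt = 0.06P(1 - P/2200) has equilibria where dP/dt = 0, i.e. P = 0 or P = 2200.
The coefficient (1 - P/K) = 0 when P = K, identifying K = 2200 as the carrying capacity.
(a) K = 2200; (b) equilibria P = 0 and P = 2200.


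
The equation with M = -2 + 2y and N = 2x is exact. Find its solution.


Check exactness: ∂M/∂y = 2 and ∂N/∂x = 2; equal, so the equation is exact.
Integrate M with respect to x (treating y as constant): ∫M dx = -2x + 2xy + h(y).
Differentiate w.r.t. y and set equal to N: all terms match, so h'(y) = 0 and h is a constant absorbed into C.
General solution: -2x + 2xy = C.


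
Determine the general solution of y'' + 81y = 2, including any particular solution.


Homogeneous part: r² + 81 = 0 ⇒ r = ±9i, so y_h = C₁cos(9x) + C₂sin(9x).
Try constant y_p = A; plug in: 81A = 2 ⇒ A = 2/81.
General solution: y = C₁cos(9x) + C₂sin(9x) + 2/81.


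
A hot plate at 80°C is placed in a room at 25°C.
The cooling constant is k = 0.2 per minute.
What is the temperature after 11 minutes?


Newton's law: dT/dt = -k(T - T_a) has solution T(t) = T_a + (T₀ - T_a)e^(-kt).
Plug in T_a = 25, T₀ = 80, k = 0.2, t = 11: T(11) = 25 + (55)e^(-2.20) ≈ 31.1°C.


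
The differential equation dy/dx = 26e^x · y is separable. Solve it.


Separate variables: dy/y = 26e^x dx.
Integrate: ln|y| = 26e^x + C₀.
Exponentiate: y = Ce^(26e^x).


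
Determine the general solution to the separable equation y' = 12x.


Integrate both sides with respect to x: y = ∫ 12x dx = 6x^2 + C.


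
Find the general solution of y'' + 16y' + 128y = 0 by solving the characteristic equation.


Characteristic equation: r² + 16r + 128 = 0.
Discriminant is negative; roots r = -8 ± 8i (complex conjugate pair).
General solution uses e^(α x)(C₁ cos(β x) + C₂ sin(β x)): y = e^(-8x)(C₁cos(8x) + C₂sin(8x)).


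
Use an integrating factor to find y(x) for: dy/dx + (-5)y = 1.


P(x) = -5 ⇒ μ = e^(-5x).
(μ y)' = e^(-5x) ⇒ μ y = -(1/5)e^(-5x) + C.
Divide by μ: y = -1/5 + Ce^(5x).


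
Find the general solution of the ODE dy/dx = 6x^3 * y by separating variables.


Separate variables: dy/y = 6x^3 dx.
Integrate: ln|y| = (3/2)x^4 + C₀.
Exponentiate: y = Ce^((3/2)x^4).


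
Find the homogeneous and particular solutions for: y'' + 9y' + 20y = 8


Characteristic roots of r² + 9r + 20 = 0 are -4, -5.
y_h = C₁e^(-4x) + C₂e^(-5x).
Constant forcing; try y_p = A. Then 20A = 8 ⇒ A = 2/5.
General solution: y = C₁e^(-4x) + C₂e^(-5x) + 2/5.


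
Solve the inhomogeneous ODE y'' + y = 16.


Homogeneous part: r² + 1 = 0 ⇒ r = ±1i, so y_h = C₁cos(x) + C₂sin(x).
Try constant y_p = A; plug in: 1A = 16 ⇒ A = 16.
General solution: y = C₁cos(x) + C₂sin(x) + 16.


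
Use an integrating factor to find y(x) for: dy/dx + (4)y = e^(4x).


P(x) = 4 ⇒ μ = e^(4x).
(μ y)' = e^(8x) ⇒ μ y = e^(8x)/8 + C.
Divide by μ: y = (1/8)e^(4x) + Ce^(-4x).


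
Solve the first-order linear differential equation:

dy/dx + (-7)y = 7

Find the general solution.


P(x) = -7 ⇒ μ = e^(-7x).
(μ y)' = 7e^(-7x) ⇒ μ y = -e^(-7x) + C.
Divide by μ: y = -1 + Ce^(7x).


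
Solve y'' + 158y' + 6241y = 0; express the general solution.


Characteristic equation: r² + 158r + 6241 = 0, i.e. (r + 79)² = 0.
Repeated root r = -79; include an x factor for the second linearly independent solution.
General solution: y = (C₁ + C₂x)e^(-79x).


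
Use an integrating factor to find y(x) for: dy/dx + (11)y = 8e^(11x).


P(x) = 11 ⇒ μ = e^(11x).
(μ y)' = 8e^(22x) ⇒ μ y = (8/22)e^(22x) + C.
Divide by μ: y = (4/11)e^(11x) + Ce^(-11x).


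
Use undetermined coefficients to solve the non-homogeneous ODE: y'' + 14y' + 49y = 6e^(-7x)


Characteristic polynomial (r + 7)² = 0; repeated root r = -7.
y_h = (C₁ + C₂x)e^(-7x). Forcing matches the repeated root (resonance), so try y_p = Ax² e^(-7x).
Substitute and solve for A: 2A = 6, so A = 3.
General solution: y = (C₁ + C₂x + 3x²)e^(-7x).


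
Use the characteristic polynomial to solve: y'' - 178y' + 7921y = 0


Characteristic equation: r² - 178r + 7921 = 0, i.e. (r - 89)² = 0.
Repeated root r = 89; include an x factor for the second linearly independent solution.
General solution: y = (C₁ + C₂x)e^(89x).


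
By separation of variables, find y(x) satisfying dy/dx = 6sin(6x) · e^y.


Separate: e^(-y) dy = 6sin(6x) dx.
Integrate: -e^(-y) = -cos(6x) + C₀.
Rearrange: e^(-y) = cos(6x) + C.


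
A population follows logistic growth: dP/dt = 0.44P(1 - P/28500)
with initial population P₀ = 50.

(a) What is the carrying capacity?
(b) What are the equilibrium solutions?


Logistic ODE dP/dt = 0.44P(1 - P/28500) has equilibria where dP/dt = 0, i.e. P = 0 or P = 28500.
The coefficient (1 - P/K) = 0 when P = K, identifying K = 28500 as the carrying capacity.
(a) K = 28500; (b) equilibria P = 0 and P = 28500.


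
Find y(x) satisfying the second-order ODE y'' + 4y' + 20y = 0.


Characteristic equation: r² + 4r + 20 = 0.
Discriminant is negative; roots r = -2 ± 4i (complex conjugate pair).
General solution uses e^(α x)(C₁ cos(β x) + C₂ sin(β x)): y = e^(-2x)(C₁cos(4x) + C₂sin(4x)).


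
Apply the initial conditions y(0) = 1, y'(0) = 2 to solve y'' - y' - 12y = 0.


Characteristic roots of r² - r - 12 = 0 are -3, 4.
General solution y = c₁ e^(-3x) + c₂ e^(4x).
Apply y(0) = 1: c₁ + c₂ = 1. Apply y'(0) = 2: -3 c₁ + 4 c₂ = 2.
Solve: c₁ = 2/7, c₂ = 5/7.
Particular solution: y = (2/7)e^(-3x) + (5/7)e^(4x).


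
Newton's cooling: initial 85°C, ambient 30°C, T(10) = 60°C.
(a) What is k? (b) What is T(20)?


Newton's law: T(t) = T_a + (T₀ - T_a)e^(-kt).
(a) Use T(10) = 60: (60 - 30)/(85 - 30) = e^(-k·10), so k = -ln(0.545)/10 ≈ 0.0606.
(b) Apply k to t = 20: T(20) = 30 + (55)e^(-1.212) ≈ 46.4°C.


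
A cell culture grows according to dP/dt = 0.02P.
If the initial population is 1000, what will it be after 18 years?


The ODE dP/dt = 0.02P has solution P(t) = P(0)e^(0.02t).
Substitute P(0) = 1000 and t = 18: P(18) = 1000 e^(0.36) ≈ 1433.


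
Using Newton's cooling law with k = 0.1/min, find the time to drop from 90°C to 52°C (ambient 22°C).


From T(t) = T_a + (T₀ - T_a)e^(-kt), set T(t) = 52:
(52 - 22) / (90 - 22) = e^(-0.1t), so t = -ln(0.441)/0.1 ≈ 8.2 minutes.


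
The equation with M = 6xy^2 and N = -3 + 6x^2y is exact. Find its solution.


Check exactness: ∂M/∂y = 12xy and ∂N/∂x = 12xy; equal, so the equation is exact.
Integrate M with respect to x (treating y as constant): ∫M dx = 3x^2y^2 + h(y).
Differentiate w.r.t. y and set equal to N: the x-dependent terms already match, leaving h'(y) = -3. Integrate: h(y) = -3y.
So F(x,y) = -3y + 3x^2y^2.
General solution: -3y + 3x^2y^2 = C.


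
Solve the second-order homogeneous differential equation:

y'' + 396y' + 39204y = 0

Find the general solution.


Characteristic equation: r² + 396r + 39204 = 0, i.e. (r + 198)² = 0.
Repeated root r = -198; include an x factor for the second linearly independent solution.
General solution: y = (C₁ + C₂x)e^(-198x).


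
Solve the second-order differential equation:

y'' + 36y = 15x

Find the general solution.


Homogeneous: r² + 36 = 0 ⇒ r = ±6i, y_h = C₁cos(6x) + C₂sin(6x).
Polynomial forcing; try y_p = Ax + B. Then y_p'' + 36 y_p = 36(Ax + B) = 15x, so B = 0 and A = 5/12.
General solution: y = C₁cos(6x) + C₂sin(6x) + (5/12)x.


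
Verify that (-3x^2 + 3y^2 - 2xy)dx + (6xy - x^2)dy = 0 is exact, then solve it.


Check exactness: ∂M/∂y = 6y - 2x and ∂N/∂x = 6y - 2x; equal, so the equation is exact.
Integrate M with respect to x (treating y as constant): ∫M dx = -x^3 + 3xy^2 - x^2y + h(y).
Differentiate w.r.t. y and set equal to N: all terms match, so h'(y) = 0 and h is a constant absorbed into C.
General solution: -x^3 + 3xy^2 - x^2y = C.


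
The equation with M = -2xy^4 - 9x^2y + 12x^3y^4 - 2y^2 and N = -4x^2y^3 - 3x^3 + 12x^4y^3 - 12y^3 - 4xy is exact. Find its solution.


Check exactness: ∂M/∂y = -8xy^3 - 9x^2 + 48x^3y^3 - 4y and ∂N/∂x = -8xy^3 - 9x^2 + 48x^3y^3 - 4y; equal, so the equation is exact.
Integrate M with respect to x (treating y as constant): ∫M dx = -x^2y^4 - 3x^3y + 3x^4y^4 - 2xy^2 + h(y).
Differentiate w.r.t. y and set equal to N: the x-dependent terms already match, leaving h'(y) = -12y^3. Integrate: h(y) = -3y^4.
So F(x,y) = -x^2y^4 - 3x^3y + 3x^4y^4 - 3y^4 - 2xy^2.
General solution: -x^2y^4 - 3x^3y + 3x^4y^4 - 3y^4 - 2xy^2 = C.


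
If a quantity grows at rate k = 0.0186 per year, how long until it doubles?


Exponential growth: P(t) = P₀ e^(0.0186t). Set P(t)/P₀ = 2: e^(0.0186t) = 2.
Solve: t = ln(2)/0.0186 ≈ 37.27 years.


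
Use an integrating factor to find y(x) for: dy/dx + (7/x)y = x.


P(x) = 7/x ⇒ μ = x^7.
(x^7 y)' = x^7·x^1 = x^8.
Integrate: x^7 y = x^9/(9) + C.
Solve for y: y = (1/9)x^2 + C/x^7.


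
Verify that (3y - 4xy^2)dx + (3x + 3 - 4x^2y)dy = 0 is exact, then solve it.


Check exactness: ∂M/∂y = 3 - 8xy and ∂N/∂x = 3 - 8xy; equal, so the equation is exact.
Integrate M with respect to x (treating y as constant): ∫M dx = 3xy - 2x^2y^2 + h(y).
Differentiate w.r.t. y and set equal to N: the x-dependent terms already match, leaving h'(y) = 3. Integrate: h(y) = 3y.
So F(x,y) = 3xy + 3y - 2x^2y^2.
General solution: 3xy + 3y - 2x^2y^2 = C.


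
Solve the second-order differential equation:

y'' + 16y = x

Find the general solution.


Homogeneous: r² + 16 = 0 ⇒ r = ±4i, y_h = C₁cos(4x) + C₂sin(4x).
Polynomial forcing; try y_p = Ax + B. Then y_p'' + 16 y_p = 16(Ax + B) = x, so B = 0 and A = 1/16.
General solution: y = C₁cos(4x) + C₂sin(4x) + (1/16)x.


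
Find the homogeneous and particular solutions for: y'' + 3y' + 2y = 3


Characteristic roots of r² + 3r + 2 = 0 are -2, -1.
y_h = C₁e^(-2x) + C₂e^(-x).
Constant forcing; try y_p = A. Then 2A = 3 ⇒ A = 3/2.
General solution: y = C₁e^(-2x) + C₂e^(-x) + 3/2.


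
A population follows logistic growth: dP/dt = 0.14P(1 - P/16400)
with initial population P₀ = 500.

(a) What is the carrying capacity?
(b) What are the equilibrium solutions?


Logistic ODE dP/dt = 0.14P(1 - P/16400) has equilibria where dP/dt = 0, i.e. P = 0 or P = 16400.
The coefficient (1 - P/K) = 0 when P = K, identifying K = 16400 as the carrying capacity.
(a) K = 16400; (b) equilibria P = 0 and P = 16400.


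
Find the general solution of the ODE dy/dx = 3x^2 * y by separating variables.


Separate variables: dy/y = 3x^2 dx.
Integrate: ln|y| = x^3 + C₀.
Exponentiate: y = Ce^(x^3).


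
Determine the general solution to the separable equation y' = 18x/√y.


Separate: √y dy = 18x dx.
Integrate: (2/3)y^(3/2) = 9x² + C.


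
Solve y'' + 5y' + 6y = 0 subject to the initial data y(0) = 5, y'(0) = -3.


Characteristic roots of r² + 5r + 6 = 0 are -3, -2.
General solution y = c₁ e^(-3x) + c₂ e^(-2x).
Apply y(0) = 5: c₁ + c₂ = 5. Apply y'(0) = -3: -3 c₁ - 2 c₂ = -3.
Solve: c₁ = -7, c₂ = 12.
Particular solution: y = -7e^(-3x) + 12e^(-2x).


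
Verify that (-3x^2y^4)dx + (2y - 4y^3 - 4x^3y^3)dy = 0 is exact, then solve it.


Check exactness: ∂M/∂y = -12x^2y^3 and ∂N/∂x = -12x^2y^3; equal, so the equation is exact.
Integrate M with respect to x (treating y as constant): ∫M dx = -x^3y^4 + h(y).
Differentiate w.r.t. y and set equal to N: the x-dependent terms already match, leaving h'(y) = 2y - 4y^3. Integrate: h(y) = y^2 - y^4.
So F(x,y) = y^2 - y^4 - x^3y^4.
General solution: y^2 - y^4 - x^3y^4 = C.


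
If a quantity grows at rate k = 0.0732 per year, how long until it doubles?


Exponential growth: P(t) = P₀ e^(0.0732t). Set P(t)/P₀ = 2: e^(0.0732t) = 2.
Solve: t = ln(2)/0.0732 ≈ 9.47 years.


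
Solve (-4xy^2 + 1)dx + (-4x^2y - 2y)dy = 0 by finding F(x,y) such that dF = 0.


Check exactness: ∂M/∂y = -8xy and ∂N/∂x = -8xy; equal, so the equation is exact.
Integrate M with respect to x (treating y as constant): ∫M dx = -2x^2y^2 + x + h(y).
Differentiate w.r.t. y and set equal to N: the x-dependent terms already match, leaving h'(y) = -2y. Integrate: h(y) = -y^2.
So F(x,y) = -2x^2y^2 + x - y^2.
General solution: -2x^2y^2 + x - y^2 = C.


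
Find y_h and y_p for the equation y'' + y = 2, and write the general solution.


Homogeneous part: r² + 1 = 0 ⇒ r = ±1i, so y_h = C₁cos(x) + C₂sin(x).
Try constant y_p = A; plug in: 1A = 2 ⇒ A = 2.
General solution: y = C₁cos(x) + C₂sin(x) + 2.


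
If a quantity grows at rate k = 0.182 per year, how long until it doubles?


Exponential growth: P(t) = P₀ e^(0.182t). Set P(t)/P₀ = 2: e^(0.182t) = 2.
Solve: t = ln(2)/0.182 ≈ 3.81 years.


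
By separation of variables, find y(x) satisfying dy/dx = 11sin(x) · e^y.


Separate: e^(-y) dy = 11sin(x) dx.
Integrate: -e^(-y) = -11cos(x) + C₀.
Rearrange: e^(-y) = 11cos(x) + C.


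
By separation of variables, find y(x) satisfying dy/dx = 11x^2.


Integrate both sides with respect to x: y = ∫ 11x^2 dx = (11/3)x^3 + C.


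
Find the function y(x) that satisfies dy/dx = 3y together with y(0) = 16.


General solution of y' = 3y is y = Ce^(3x).
Apply y(0) = 16: C = 16.
Particular solution: y = 16e^(3x).


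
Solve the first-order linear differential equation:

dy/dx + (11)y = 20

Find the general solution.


P(x) = 11, Q(x) = 20; integrating factor μ = e^(11x).
(μ y)' = 20e^(11x) ⇒ μ y = (20/11)e^(11x) + C.
Divide by μ: y = 20/11 + Ce^(-11x).


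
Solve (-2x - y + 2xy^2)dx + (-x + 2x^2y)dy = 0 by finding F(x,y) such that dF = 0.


Check exactness: ∂M/∂y = -1 + 4xy and ∂N/∂x = -1 + 4xy; equal, so the equation is exact.
Integrate M with respect to x (treating y as constant): ∫M dx = -x^2 - xy + x^2y^2 + h(y).
Differentiate w.r.t. y and set equal to N: all terms match, so h'(y) = 0 and h is a constant absorbed into C.
General solution: -x^2 - xy + x^2y^2 = C.


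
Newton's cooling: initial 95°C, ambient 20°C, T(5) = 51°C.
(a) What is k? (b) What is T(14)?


Newton's law: T(t) = T_a + (T₀ - T_a)e^(-kt).
(a) Use T(5) = 51: (51 - 20)/(95 - 20) = e^(-k·5), so k = -ln(0.413)/5 ≈ 0.1767.
(b) Apply k to t = 14: T(14) = 20 + (75)e^(-2.474) ≈ 26.3°C.


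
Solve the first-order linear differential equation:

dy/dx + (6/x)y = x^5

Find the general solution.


P(x) = 6/x ⇒ μ = x^6.
(x^6 y)' = x^11 ⇒ x^6 y = x^12/(12) + C.
Solve for y: y = (1/12)x^6 + C/x^6.


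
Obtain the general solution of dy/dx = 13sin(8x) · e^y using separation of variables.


Separate: e^(-y) dy = 13sin(8x) dx.
Integrate: -e^(-y) = -(13/8)cos(8x) + C₀.
Rearrange: e^(-y) = (13/8)cos(8x) + C.


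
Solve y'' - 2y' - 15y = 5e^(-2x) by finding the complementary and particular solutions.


Characteristic roots of r² - 2r - 15 = 0 are 5, -3.
y_h = C₁e^(5x) + C₂e^(-3x).
Forcing exponent -2 is not a characteristic root; try y_p = Ae^(-2x).
Substitute: A·(4 + (-2)·-2 + (-15)) = A·-7 = 5, so A = -5/7.
General solution: y = C₁e^(5x) + C₂e^(-3x) - (5/7)e^(-2x).


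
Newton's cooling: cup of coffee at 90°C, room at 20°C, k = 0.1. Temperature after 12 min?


Newton's law: dT/dt = -k(T - T_a) has solution T(t) = T_a + (T₀ - T_a)e^(-kt).
Plug in T_a = 20, T₀ = 90, k = 0.1, t = 12: T(12) = 20 + (70)e^(-1.20) ≈ 41.1°C.


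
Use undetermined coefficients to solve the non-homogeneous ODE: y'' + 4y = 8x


Homogeneous: r² + 4 = 0 ⇒ r = ±2i, y_h = C₁cos(2x) + C₂sin(2x).
Polynomial forcing; try y_p = Ax + B. Then y_p'' + 4 y_p = 4(Ax + B) = 8x, so B = 0 and A = 2.
General solution: y = C₁cos(2x) + C₂sin(2x) + 2x.


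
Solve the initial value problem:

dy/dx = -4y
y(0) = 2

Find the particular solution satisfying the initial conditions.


General solution of y' = -4y is y = Ce^(-4x).
Apply y(0) = 2: C = 2.
Particular solution: y = 2e^(-4x).


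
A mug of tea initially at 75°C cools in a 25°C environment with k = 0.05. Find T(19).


Newton's law: dT/dt = -k(T - T_a) has solution T(t) = T_a + (T₀ - T_a)e^(-kt).
Plug in T_a = 25, T₀ = 75, k = 0.05, t = 19: T(19) = 25 + (50)e^(-0.95) ≈ 44.3°C.


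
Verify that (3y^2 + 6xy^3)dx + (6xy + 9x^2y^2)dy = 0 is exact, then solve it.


Check exactness: ∂M/∂y = 6y + 18xy^2 and ∂N/∂x = 6y + 18xy^2; equal, so the equation is exact.
Integrate M with respect to x (treating y as constant): ∫M dx = 3xy^2 + 3x^2y^3 + h(y).
Differentiate w.r.t. y and set equal to N: all terms match, so h'(y) = 0 and h is a constant absorbed into C.
General solution: 3xy^2 + 3x^2y^3 = C.


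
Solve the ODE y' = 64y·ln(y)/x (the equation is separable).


Separate: dy/[y ln(y)] = 64 dx/x.
Substitute u = ln(y): du/u = 64 dx/x.
Integrate: ln|ln(y)| = 64ln|x| + C₀, hence ln(y) = C·x^64.


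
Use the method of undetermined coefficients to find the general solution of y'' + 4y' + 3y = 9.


Characteristic roots of r² + 4r + 3 = 0 are -3, -1.
y_h = C₁e^(-3x) + C₂e^(-x).
Constant forcing; try y_p = A. Then 3A = 9 ⇒ A = 3.
General solution: y = C₁e^(-3x) + C₂e^(-x) + 3.


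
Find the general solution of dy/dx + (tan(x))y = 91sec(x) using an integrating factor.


P(x) = tan(x) ⇒ μ = e^(∫tan(x)dx) = sec(x).
(sec(x) y)' = 91sec²(x) ⇒ sec(x) y = 91tan(x) + C.
Multiply by cos(x): y = 91sin(x) + C·cos(x).


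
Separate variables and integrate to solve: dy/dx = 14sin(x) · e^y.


Separate: e^(-y) dy = 14sin(x) dx.
Integrate: -e^(-y) = -14cos(x) + C₀.
Rearrange: e^(-y) = 14cos(x) + C.


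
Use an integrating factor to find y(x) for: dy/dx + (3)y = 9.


P(x) = 3, Q(x) = 9; integrating factor μ = e^(3x).
(μ y)' = 9e^(3x) ⇒ μ y = 3e^(3x) + C.
Divide by μ: y = 3 + Ce^(-3x).


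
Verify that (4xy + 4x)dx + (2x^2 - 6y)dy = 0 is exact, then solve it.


Check exactness: ∂M/∂y = 4x and ∂N/∂x = 4x; equal, so the equation is exact.
Integrate M with respect to x (treating y as constant): ∫M dx = 2x^2y + 2x^2 + h(y).
Differentiate w.r.t. y and set equal to N: the x-dependent terms already match, leaving h'(y) = -6y. Integrate: h(y) = -3y^2.
So F(x,y) = 2x^2y + 2x^2 - 3y^2.
General solution: 2x^2y + 2x^2 - 3y^2 = C.


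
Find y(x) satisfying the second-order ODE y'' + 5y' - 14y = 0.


Characteristic equation: r² + 5r - 14 = 0.
Factor: (r - 2)(r + 7) = 0 ⇒ r = 2, -7 (distinct real).
General solution: y = C₁e^(2x) + C₂e^(-7x).


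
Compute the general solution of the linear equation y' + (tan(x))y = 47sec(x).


P(x) = tan(x) ⇒ μ = e^(∫tan(x)dx) = sec(x).
(sec(x) y)' = 47sec²(x) ⇒ sec(x) y = 47tan(x) + C.
Multiply by cos(x): y = 47sin(x) + C·cos(x).


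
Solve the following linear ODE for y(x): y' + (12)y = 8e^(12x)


P(x) = 12 ⇒ μ = e^(12x).
(μ y)' = 8e^(24x) ⇒ μ y = (8/24)e^(24x) + C.
Divide by μ: y = (1/3)e^(12x) + Ce^(-12x).


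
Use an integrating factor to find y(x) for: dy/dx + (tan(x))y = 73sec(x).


P(x) = tan(x) ⇒ μ = e^(∫tan(x)dx) = sec(x).
(sec(x) y)' = 73sec²(x) ⇒ sec(x) y = 73tan(x) + C.
Multiply by cos(x): y = 73sin(x) + C·cos(x).


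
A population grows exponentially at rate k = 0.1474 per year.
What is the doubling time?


Exponential growth: P(t) = P₀ e^(0.1474t). Set P(t)/P₀ = 2: e^(0.1474t) = 2.
Solve: t = ln(2)/0.1474 ≈ 4.70 years.


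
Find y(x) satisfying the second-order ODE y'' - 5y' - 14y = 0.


Characteristic equation: r² - 5r - 14 = 0.
Factor: (r + 2)(r - 7) = 0 ⇒ r = -2, 7 (distinct real).
General solution: y = C₁e^(-2x) + C₂e^(7x).


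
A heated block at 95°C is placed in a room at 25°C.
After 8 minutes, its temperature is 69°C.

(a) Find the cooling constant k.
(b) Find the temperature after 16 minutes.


Newton's law: T(t) = T_a + (T₀ - T_a)e^(-kt).
(a) Use T(8) = 69: (69 - 25)/(95 - 25) = e^(-k·8), so k = -ln(0.629)/8 ≈ 0.0580.
(b) Apply k to t = 16: T(16) = 25 + (70)e^(-0.929) ≈ 52.7°C.


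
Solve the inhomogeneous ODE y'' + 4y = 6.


Homogeneous part: r² + 4 = 0 ⇒ r = ±2i, so y_h = C₁cos(2x) + C₂sin(2x).
Try constant y_p = A; plug in: 4A = 6 ⇒ A = 3/2.
General solution: y = C₁cos(2x) + C₂sin(2x) + 3/2.


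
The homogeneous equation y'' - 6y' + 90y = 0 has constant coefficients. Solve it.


Characteristic equation: r² - 6r + 90 = 0.
Discriminant is negative; roots r = 3 ± 9i (complex conjugate pair).
General solution uses e^(α x)(C₁ cos(β x) + C₂ sin(β x)): y = e^(3x)(C₁cos(9x) + C₂sin(9x)).


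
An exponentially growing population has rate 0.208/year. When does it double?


Exponential growth: P(t) = P₀ e^(0.208t). Set P(t)/P₀ = 2: e^(0.208t) = 2.
Solve: t = ln(2)/0.208 ≈ 3.33 years.


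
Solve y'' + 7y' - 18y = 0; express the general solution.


Characteristic equation: r² + 7r - 18 = 0.
Factor: (r - 2)(r + 9) = 0 ⇒ r = 2, -9 (distinct real).
General solution: y = C₁e^(2x) + C₂e^(-9x).


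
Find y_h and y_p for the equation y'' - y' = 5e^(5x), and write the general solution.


Characteristic roots of r² - r = 0 are 1, 0.
y_h = C₁e^(x) + C₂.
Forcing exponent 5 is not a characteristic root; try y_p = Ae^(5x).
Substitute: A·(25 + (-1)·5 + (0)) = A·20 = 5, so A = 1/4.
General solution: y = C₁e^(x) + C₂ + (1/4)e^(5x).


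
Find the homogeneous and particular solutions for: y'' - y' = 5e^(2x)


Characteristic roots of r² - r = 0 are 0, 1.
y_h = C₁ + C₂e^(x).
Forcing exponent 2 is not a characteristic root; try y_p = Ae^(2x).
Substitute: A·(4 + (-1)·2 + (0)) = A·2 = 5, so A = 5/2.
General solution: y = C₁ + C₂e^(x) + (5/2)e^(2x).


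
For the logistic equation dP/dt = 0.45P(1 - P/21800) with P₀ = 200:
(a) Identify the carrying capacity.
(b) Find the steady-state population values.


Logistic ODE dP/dt = 0.45P(1 - P/21800) has equilibria where dP/dt = 0, i.e. P = 0 or P = 21800.
The coefficient (1 - P/K) = 0 when P = K, identifying K = 21800 as the carrying capacity.
(a) K = 21800; (b) equilibria P = 0 and P = 21800.


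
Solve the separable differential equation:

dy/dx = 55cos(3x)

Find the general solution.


g(y) = 1, so integrate directly: y = ∫ 55cos(3x) dx = (55/3)sin(3x) + C.


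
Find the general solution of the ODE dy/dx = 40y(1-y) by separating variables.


Separate: dy/[y(1-y)] = 40 dx.
Partial fractions: 1/[y(1-y)] = 1/y + 1/(1-y).
Integrate: ln|y/(1-y)| = 40x + C₀.
Solve for y: y = 1/(1 + Ce^(-40x)).


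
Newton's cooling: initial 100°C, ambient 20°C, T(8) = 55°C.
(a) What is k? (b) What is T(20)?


Newton's law: T(t) = T_a + (T₀ - T_a)e^(-kt).
(a) Use T(8) = 55: (55 - 20)/(100 - 20) = e^(-k·8), so k = -ln(0.438)/8 ≈ 0.1033.
(b) Apply k to t = 20: T(20) = 20 + (80)e^(-2.067) ≈ 30.1°C.


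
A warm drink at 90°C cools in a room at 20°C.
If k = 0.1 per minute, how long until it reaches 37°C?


From T(t) = T_a + (T₀ - T_a)e^(-kt), set T(t) = 37:
(37 - 20) / (90 - 20) = e^(-0.1t), so t = -ln(0.243)/0.1 ≈ 14.2 minutes.


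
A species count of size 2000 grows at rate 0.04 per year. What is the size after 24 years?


The ODE dP/dt = 0.04P has solution P(t) = P(0)e^(0.04t).
Substitute P(0) = 2000 and t = 24: P(24) = 2000 e^(0.96) ≈ 5223.


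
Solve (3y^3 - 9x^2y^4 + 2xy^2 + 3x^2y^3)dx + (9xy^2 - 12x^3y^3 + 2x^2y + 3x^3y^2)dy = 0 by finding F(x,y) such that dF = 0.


Check exactness: ∂M/∂y = 9y^2 - 36x^2y^3 + 4xy + 9x^2y^2 and ∂N/∂x = 9y^2 - 36x^2y^3 + 4xy + 9x^2y^2; equal, so the equation is exact.
Integrate M with respect to x (treating y as constant): ∫M dx = 3xy^3 - 3x^3y^4 + x^2y^2 + x^3y^3 + h(y).
Differentiate w.r.t. y and set equal to N: all terms match, so h'(y) = 0 and h is a constant absorbed into C.
General solution: 3xy^3 - 3x^3y^4 + x^2y^2 + x^3y^3 = C.


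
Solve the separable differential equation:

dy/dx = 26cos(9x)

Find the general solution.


g(y) = 1, so integrate directly: y = ∫ 26cos(9x) dx = (26/9)sin(9x) + C.


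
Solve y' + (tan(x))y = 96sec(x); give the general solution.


P(x) = tan(x) ⇒ μ = e^(∫tan(x)dx) = sec(x).
(sec(x) y)' = 96sec²(x) ⇒ sec(x) y = 96tan(x) + C.
Multiply by cos(x): y = 96sin(x) + C·cos(x).


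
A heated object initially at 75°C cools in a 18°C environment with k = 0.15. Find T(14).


Newton's law: dT/dt = -k(T - T_a) has solution T(t) = T_a + (T₀ - T_a)e^(-kt).
Plug in T_a = 18, T₀ = 75, k = 0.15, t = 14: T(14) = 18 + (57)e^(-2.10) ≈ 25.0°C.


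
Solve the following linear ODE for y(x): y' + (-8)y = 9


P(x) = -8 ⇒ μ = e^(-8x).
(μ y)' = 9e^(-8x) ⇒ μ y = -(9/8)e^(-8x) + C.
Divide by μ: y = -9/8 + Ce^(8x).


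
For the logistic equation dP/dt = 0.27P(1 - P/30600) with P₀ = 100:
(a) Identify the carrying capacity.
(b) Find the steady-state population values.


Logistic ODE dP/dt = 0.27P(1 - P/30600) has equilibria where dP/dt = 0, i.e. P = 0 or P = 30600.
The coefficient (1 - P/K) = 0 when P = K, identifying K = 30600 as the carrying capacity.
(a) K = 30600; (b) equilibria P = 0 and P = 30600.


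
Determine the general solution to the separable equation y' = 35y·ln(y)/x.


Separate: dy/[y ln(y)] = 35 dx/x.
Substitute u = ln(y): du/u = 35 dx/x.
Integrate: ln|ln(y)| = 35ln|x| + C₀, hence ln(y) = C·x^35.


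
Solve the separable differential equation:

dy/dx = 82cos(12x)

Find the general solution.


g(y) = 1, so integrate directly: y = ∫ 82cos(12x) dx = (41/6)sin(12x) + C.


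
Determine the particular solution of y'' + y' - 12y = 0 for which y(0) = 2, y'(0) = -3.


Characteristic roots of r² + r - 12 = 0 are -4, 3.
General solution y = c₁ e^(-4x) + c₂ e^(3x).
Apply y(0) = 2: c₁ + c₂ = 2. Apply y'(0) = -3: -4 c₁ + 3 c₂ = -3.
Solve: c₁ = 9/7, c₂ = 5/7.
Particular solution: y = (9/7)e^(-4x) + (5/7)e^(3x).


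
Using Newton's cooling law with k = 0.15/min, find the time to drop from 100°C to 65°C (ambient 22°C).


From T(t) = T_a + (T₀ - T_a)e^(-kt), set T(t) = 65:
(65 - 22) / (100 - 22) = e^(-0.15t), so t = -ln(0.551)/0.15 ≈ 4.0 minutes.


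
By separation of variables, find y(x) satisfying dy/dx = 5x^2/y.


Separate variables: y dy = 5x^2 dx.
Integrate both sides: y²/2 = (5/3)x^3 + C₀.
Multiply by 2: y² = (10/3)x^3 + C.


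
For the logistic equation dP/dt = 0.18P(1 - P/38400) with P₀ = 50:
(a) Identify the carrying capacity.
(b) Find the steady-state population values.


Logistic ODE dP/dt = 0.18P(1 - P/38400) has equilibria where dP/dt = 0, i.e. P = 0 or P = 38400.
The coefficient (1 - P/K) = 0 when P = K, identifying K = 38400 as the carrying capacity.
(a) K = 38400; (b) equilibria P = 0 and P = 38400.


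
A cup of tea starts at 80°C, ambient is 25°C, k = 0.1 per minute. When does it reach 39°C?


From T(t) = T_a + (T₀ - T_a)e^(-kt), set T(t) = 39:
(39 - 25) / (80 - 25) = e^(-0.1t), so t = -ln(0.255)/0.1 ≈ 13.7 minutes.


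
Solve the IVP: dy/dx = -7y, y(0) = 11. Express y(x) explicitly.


General solution of y' = -7y is y = Ce^(-7x).
Apply y(0) = 11: C = 11.
Particular solution: y = 11e^(-7x).


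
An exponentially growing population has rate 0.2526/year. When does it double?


Exponential growth: P(t) = P₀ e^(0.2526t). Set P(t)/P₀ = 2: e^(0.2526t) = 2.
Solve: t = ln(2)/0.2526 ≈ 2.74 years.


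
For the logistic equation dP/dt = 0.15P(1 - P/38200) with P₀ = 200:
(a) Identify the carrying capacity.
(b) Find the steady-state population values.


Logistic ODE dP/dt = 0.15P(1 - P/38200) has equilibria where dP/dt = 0, i.e. P = 0 or P = 38200.
The coefficient (1 - P/K) = 0 when P = K, identifying K = 38200 as the carrying capacity.
(a) K = 38200; (b) equilibria P = 0 and P = 38200.


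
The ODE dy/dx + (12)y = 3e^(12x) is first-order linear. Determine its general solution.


P(x) = 12 ⇒ μ = e^(12x).
(μ y)' = 3e^(24x) ⇒ μ y = (3/24)e^(24x) + C.
Divide by μ: y = (1/8)e^(12x) + Ce^(-12x).


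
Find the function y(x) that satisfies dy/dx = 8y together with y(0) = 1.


General solution of y' = 8y is y = Ce^(8x).
Apply y(0) = 1: C = 1.
Particular solution: y = e^(8x).


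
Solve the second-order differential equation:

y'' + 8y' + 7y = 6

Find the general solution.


Characteristic roots of r² + 8r + 7 = 0 are -7, -1.
y_h = C₁e^(-7x) + C₂e^(-x).
Constant forcing; try y_p = A. Then 7A = 6 ⇒ A = 6/7.
General solution: y = C₁e^(-7x) + C₂e^(-x) + 6/7.


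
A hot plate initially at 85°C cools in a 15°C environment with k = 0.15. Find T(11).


Newton's law: dT/dt = -k(T - T_a) has solution T(t) = T_a + (T₀ - T_a)e^(-kt).
Plug in T_a = 15, T₀ = 85, k = 0.15, t = 11: T(11) = 15 + (70)e^(-1.65) ≈ 28.4°C.


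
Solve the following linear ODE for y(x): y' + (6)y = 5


P(x) = 6, Q(x) = 5; integrating factor μ = e^(6x).
(μ y)' = 5e^(6x) ⇒ μ y = (5/6)e^(6x) + C.
Divide by μ: y = 5/6 + Ce^(-6x).


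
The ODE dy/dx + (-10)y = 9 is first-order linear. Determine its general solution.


P(x) = -10 ⇒ μ = e^(-10x).
(μ y)' = 9e^(-10x) ⇒ μ y = -(9/10)e^(-10x) + C.
Divide by μ: y = -9/10 + Ce^(10x).


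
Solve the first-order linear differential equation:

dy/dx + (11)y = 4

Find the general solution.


P(x) = 11, Q(x) = 4; integrating factor μ = e^(11x).
(μ y)' = 4e^(11x) ⇒ μ y = (4/11)e^(11x) + C.
Divide by μ: y = 4/11 + Ce^(-11x).


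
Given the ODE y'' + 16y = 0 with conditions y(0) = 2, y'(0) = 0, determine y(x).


Characteristic roots of r² + 16 = 0 are ±4i, so y = C₁cos(4x) + C₂sin(4x).
Apply y(0) = 2: C₁ = 2. Differentiate and apply y'(0) = 0: 4·C₂ = 0, so C₂ = 0.
Particular solution: y = 2cos(4x).


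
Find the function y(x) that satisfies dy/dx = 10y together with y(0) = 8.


General solution of y' = 10y is y = Ce^(10x).
Apply y(0) = 8: C = 8.
Particular solution: y = 8e^(10x).


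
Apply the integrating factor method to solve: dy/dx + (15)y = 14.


P(x) = 15, Q(x) = 14; integrating factor μ = e^(15x).
(μ y)' = 14e^(15x) ⇒ μ y = (14/15)e^(15x) + C.
Divide by μ: y = 14/15 + Ce^(-15x).


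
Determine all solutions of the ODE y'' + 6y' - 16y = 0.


Characteristic equation: r² + 6r - 16 = 0.
Factor: (r + 8)(r - 2) = 0 ⇒ r = -8, 2 (distinct real).
General solution: y = C₁e^(-8x) + C₂e^(2x).


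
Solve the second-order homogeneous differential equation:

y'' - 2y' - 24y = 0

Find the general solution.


Characteristic equation: r² - 2r - 24 = 0.
Factor: (r + 4)(r - 6) = 0 ⇒ r = -4, 6 (distinct real).
General solution: y = C₁e^(-4x) + C₂e^(6x).


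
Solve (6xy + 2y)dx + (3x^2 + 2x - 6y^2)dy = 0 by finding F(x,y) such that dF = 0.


Check exactness: ∂M/∂y = 6x + 2 and ∂N/∂x = 6x + 2; equal, so the equation is exact.
Integrate M with respect to x (treating y as constant): ∫M dx = 3x^2y + 2xy + h(y).
Differentiate w.r.t. y and set equal to N: the x-dependent terms already match, leaving h'(y) = -6y^2. Integrate: h(y) = -2y^3.
So F(x,y) = 3x^2y + 2xy - 2y^3.
General solution: 3x^2y + 2xy - 2y^3 = C.


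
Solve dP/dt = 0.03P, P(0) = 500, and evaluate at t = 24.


The ODE dP/dt = 0.03P has solution P(t) = P(0)e^(0.03t).
Substitute P(0) = 500 and t = 24: P(24) = 500 e^(0.72) ≈ 1027.


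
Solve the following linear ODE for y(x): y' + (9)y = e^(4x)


P(x) = 9 ⇒ μ = e^(9x).
(μ y)' = e^(13x) ⇒ μ y = e^(13x)/13 + C.
Divide by μ: y = (1/13)e^(4x) + Ce^(-9x).


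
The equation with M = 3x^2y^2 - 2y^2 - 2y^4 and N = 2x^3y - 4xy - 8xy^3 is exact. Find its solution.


Check exactness: ∂M/∂y = 6x^2y - 4y - 8y^3 and ∂N/∂x = 6x^2y - 4y - 8y^3; equal, so the equation is exact.
Integrate M with respect to x (treating y as constant): ∫M dx = x^3y^2 - 2xy^2 - 2xy^4 + h(y).
Differentiate w.r.t. y and set equal to N: all terms match, so h'(y) = 0 and h is a constant absorbed into C.
General solution: x^3y^2 - 2xy^2 - 2xy^4 = C.


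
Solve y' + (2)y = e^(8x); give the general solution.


P(x) = 2 ⇒ μ = e^(2x).
(μ y)' = e^(10x) ⇒ μ y = e^(10x)/10 + C.
Divide by μ: y = (1/10)e^(8x) + Ce^(-2x).


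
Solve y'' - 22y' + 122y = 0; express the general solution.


Characteristic equation: r² - 22r + 122 = 0.
Discriminant is negative; roots r = 11 ± 1i (complex conjugate pair).
General solution uses e^(α x)(C₁ cos(β x) + C₂ sin(β x)): y = e^(11x)(C₁cos(x) + C₂sin(x)).


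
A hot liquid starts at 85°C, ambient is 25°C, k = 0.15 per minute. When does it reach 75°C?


From T(t) = T_a + (T₀ - T_a)e^(-kt), set T(t) = 75:
(75 - 25) / (85 - 25) = e^(-0.15t), so t = -ln(0.833)/0.15 ≈ 1.2 minutes.


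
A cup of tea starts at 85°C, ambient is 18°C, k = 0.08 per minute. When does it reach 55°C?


From T(t) = T_a + (T₀ - T_a)e^(-kt), set T(t) = 55:
(55 - 18) / (85 - 18) = e^(-0.08t), so t = -ln(0.552)/0.08 ≈ 7.4 minutes.


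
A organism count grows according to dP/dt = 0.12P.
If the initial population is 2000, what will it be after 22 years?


The ODE dP/dt = 0.12P has solution P(t) = P(0)e^(0.12t).
Substitute P(0) = 2000 and t = 22: P(22) = 2000 e^(2.64) ≈ 28026.


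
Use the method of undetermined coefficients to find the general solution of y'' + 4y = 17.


Homogeneous part: r² + 4 = 0 ⇒ r = ±2i, so y_h = C₁cos(2x) + C₂sin(2x).
Try constant y_p = A; plug in: 4A = 17 ⇒ A = 17/4.
General solution: y = C₁cos(2x) + C₂sin(2x) + 17/4.


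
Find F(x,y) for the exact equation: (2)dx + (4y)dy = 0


Check exactness: ∂M/∂y = 0 and ∂N/∂x = 0; equal, so the equation is exact.
Integrate M with respect to x (treating y as constant): ∫M dx = 2x + h(y).
Differentiate w.r.t. y and set equal to N: the x-dependent terms already match, leaving h'(y) = 4y. Integrate: h(y) = 2y^2.
So F(x,y) = 2x + 2y^2.
General solution: 2x + 2y^2 = C.


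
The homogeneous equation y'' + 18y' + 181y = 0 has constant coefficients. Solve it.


Characteristic equation: r² + 18r + 181 = 0.
Discriminant is negative; roots r = -9 ± 10i (complex conjugate pair).
General solution uses e^(α x)(C₁ cos(β x) + C₂ sin(β x)): y = e^(-9x)(C₁cos(10x) + C₂sin(10x)).


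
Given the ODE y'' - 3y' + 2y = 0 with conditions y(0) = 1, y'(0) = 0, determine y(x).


Characteristic roots of r² - 3r + 2 = 0 are 1, 2.
General solution y = c₁ e^(x) + c₂ e^(2x).
Apply y(0) = 1: c₁ + c₂ = 1. Apply y'(0) = 0: 1 c₁ + 2 c₂ = 0.
Solve: c₁ = 2, c₂ = -1.
Particular solution: y = 2e^(x) - e^(2x).


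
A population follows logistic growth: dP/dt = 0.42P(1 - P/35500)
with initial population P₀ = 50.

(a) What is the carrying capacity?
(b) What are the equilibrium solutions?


Logistic ODE dP/dt = 0.42P(1 - P/35500) has equilibria where dP/dt = 0, i.e. P = 0 or P = 35500.
The coefficient (1 - P/K) = 0 when P = K, identifying K = 35500 as the carrying capacity.
(a) K = 35500; (b) equilibria P = 0 and P = 35500.


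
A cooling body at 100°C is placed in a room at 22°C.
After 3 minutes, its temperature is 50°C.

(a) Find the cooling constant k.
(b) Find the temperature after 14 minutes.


Newton's law: T(t) = T_a + (T₀ - T_a)e^(-kt).
(a) Use T(3) = 50: (50 - 22)/(100 - 22) = e^(-k·3), so k = -ln(0.359)/3 ≈ 0.3415.
(b) Apply k to t = 14: T(14) = 22 + (78)e^(-4.781) ≈ 22.7°C.


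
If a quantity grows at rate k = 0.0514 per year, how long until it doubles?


Exponential growth: P(t) = P₀ e^(0.0514t). Set P(t)/P₀ = 2: e^(0.0514t) = 2.
Solve: t = ln(2)/0.0514 ≈ 13.49 years.
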